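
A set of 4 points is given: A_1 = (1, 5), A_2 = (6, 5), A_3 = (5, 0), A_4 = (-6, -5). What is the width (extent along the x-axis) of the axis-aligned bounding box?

12

max x = 6, min x = -6, so width = 12.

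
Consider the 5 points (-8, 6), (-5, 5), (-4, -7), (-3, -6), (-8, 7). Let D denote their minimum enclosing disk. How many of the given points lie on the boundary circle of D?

2

The minimum enclosing circle of a finite set is fixed by two of the points (as a diameter) or three (as a circumcircle).
The farthest pair is (-4, -7)–(-8, 7) with squared distance 212. The circle on this segment as diameter has centre (-6, 0) and r² = 212/4 = 53.
Check (-8, 6): distance² to centre = 40 ≤ 53, so it lies inside.
All remaining points lie in this disk, and no smaller disk contains both endpoints, so this is the minimum enclosing circle.
The points at distance exactly r from the centre are (-4, -7), (-8, 7) — 2 points.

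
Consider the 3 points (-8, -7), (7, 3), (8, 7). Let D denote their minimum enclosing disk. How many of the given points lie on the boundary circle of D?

2

Call the three points A, B, C in the order given.
Side lengths²: AB² = 325, AC² = 452, BC² = 17.
Since AC² = 452 ≥ 325 + 17 = 342, the angle opposite AC is not acute, so the smallest enclosing circle has AC as diameter.
Centre = midpoint of AC = (0, 0), r² = 452/4 = 113.
The points at distance exactly r from the centre are (-8, -7), (8, 7) — 2 points.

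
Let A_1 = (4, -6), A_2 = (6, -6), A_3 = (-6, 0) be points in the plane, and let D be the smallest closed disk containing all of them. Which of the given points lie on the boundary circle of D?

Side lengths²: A_1A_2² = 4, A_1A_3² = 136, A_2A_3² = 180.
Since A_2A_3² = 180 ≥ 136 + 4 = 140, the angle opposite A_2A_3 is not acute, so the smallest enclosing circle has A_2A_3 as diameter.
Centre = midpoint of A_2A_3 = (0, -3), r² = 180/4 = 45.
The points at distance exactly r from the centre are A_2, A_3 — 2 points.

A_2, A_3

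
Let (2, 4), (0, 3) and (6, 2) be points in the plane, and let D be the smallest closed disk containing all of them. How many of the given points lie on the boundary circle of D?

2

Call the three points A, B, C in the order given.
Side lengths²: AB² = 5, AC² = 20, BC² = 37.
Since BC² = 37 ≥ 20 + 5 = 25, the angle opposite BC is not acute, so the smallest enclosing circle has BC as diameter.
Centre = midpoint of BC = (3, 2.5), r² = 37/4 = 9.25.
The points at distance exactly r from the centre are (0, 3), (6, 2) — 2 points.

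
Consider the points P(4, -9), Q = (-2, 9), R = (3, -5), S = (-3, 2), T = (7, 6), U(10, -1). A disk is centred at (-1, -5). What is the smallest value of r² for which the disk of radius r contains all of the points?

The required radius is the distance from (-1, -5) to the farthest point.
Squared distances: 41, 197, 16, 53, 185, 137.
Maximum is 197, attained at Q.

197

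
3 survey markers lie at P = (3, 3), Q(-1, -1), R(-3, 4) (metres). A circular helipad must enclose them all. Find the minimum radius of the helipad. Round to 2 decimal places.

3.31

Side lengths²: PQ² = 32, PR² = 37, QR² = 29.
Since PR² = 37 < 32 + 29 = 61, the triangle is acute, so the smallest enclosing circle is the circumcircle.
Circumcentre = (-3/14, 31/14), r² = 1073/98.
r = √(1073/98) ≈ 3.31.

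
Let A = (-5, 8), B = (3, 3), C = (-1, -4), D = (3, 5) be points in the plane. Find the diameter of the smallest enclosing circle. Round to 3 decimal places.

12.671

The minimum enclosing circle of a finite set is fixed by two of the points (as a diameter) or three (as a circumcircle).
The minimum enclosing circle is determined by three boundary points: A, C, D.
Their circumcentre is (-37/14, 89/42) with r² = 35405/882.
The farthest remaining point B is at distance² 28769/882 ≤ 35405/882.
Diameter = 2r = 2√(35405/882) ≈ 12.671.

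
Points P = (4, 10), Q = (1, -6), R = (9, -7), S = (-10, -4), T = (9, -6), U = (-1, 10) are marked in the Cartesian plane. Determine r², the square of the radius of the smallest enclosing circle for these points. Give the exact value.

29045/242

The minimum enclosing circle is determined by three boundary points: P, R, S.
Their circumcentre is (7/22, -7/22) with r² = 29045/242.
The farthest remaining point U is at distance² 26185/242 ≤ 29045/242.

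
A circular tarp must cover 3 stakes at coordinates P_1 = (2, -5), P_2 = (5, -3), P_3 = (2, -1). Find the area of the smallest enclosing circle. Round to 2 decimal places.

14.75

Side lengths²: P_1P_2² = 13, P_1P_3² = 16, P_2P_3² = 13.
Since P_1P_3² = 16 < 13 + 13 = 26, the triangle is acute, so the smallest enclosing circle is the circumcircle.
Circumcentre = (17/6, -3), r² = 169/36.
Area = π·r² = π·169/36 ≈ 14.75.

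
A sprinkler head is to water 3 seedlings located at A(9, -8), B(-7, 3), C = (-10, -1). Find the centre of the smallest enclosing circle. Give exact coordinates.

(-0.5, -4.5)

Side lengths²: AB² = 377, AC² = 410, BC² = 25.
Since AC² = 410 ≥ 377 + 25 = 402, the angle opposite AC is not acute, so the smallest enclosing circle has AC as diameter.
Centre = midpoint of AC = (-0.5, -4.5), r² = 410/4 = 102.5.
Centre = (-0.5, -4.5).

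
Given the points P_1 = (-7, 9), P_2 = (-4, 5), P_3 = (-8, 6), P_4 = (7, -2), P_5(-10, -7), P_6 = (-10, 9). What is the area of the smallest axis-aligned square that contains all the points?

The bounding box has width 17 and height 16.
An axis-aligned square enclosing the set must have side ≥ max(width, height).
So the minimum side is max(17, 16) = 17.
Area = 17² = 289.

289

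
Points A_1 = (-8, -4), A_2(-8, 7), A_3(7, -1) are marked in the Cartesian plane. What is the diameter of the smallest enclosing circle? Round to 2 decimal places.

17.34

Side lengths²: A_1A_2² = 121, A_1A_3² = 234, A_2A_3² = 289.
Since A_2A_3² = 289 < 234 + 121 = 355, the triangle is acute, so the smallest enclosing circle is the circumcircle.
Circumcentre = (-1.3, 1.5), r² = 75.14.
Diameter = 2r = 2√(75.14) ≈ 17.34.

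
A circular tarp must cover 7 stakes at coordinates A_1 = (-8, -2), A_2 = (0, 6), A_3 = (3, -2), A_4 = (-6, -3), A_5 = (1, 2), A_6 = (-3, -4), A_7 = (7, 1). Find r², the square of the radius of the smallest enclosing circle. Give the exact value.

58.5

A smallest enclosing disk is always determined by at most three of the input points on its boundary.
The farthest pair is A_1–A_7 with squared distance 234. The circle on this segment as diameter has centre (-0.5, -0.5) and r² = 234/4 = 58.5.
Check A_2: distance² to centre = 42.5 ≤ 58.5, so it lies inside.
All remaining points lie in this disk, and no smaller disk contains both endpoints, so this is the minimum enclosing circle.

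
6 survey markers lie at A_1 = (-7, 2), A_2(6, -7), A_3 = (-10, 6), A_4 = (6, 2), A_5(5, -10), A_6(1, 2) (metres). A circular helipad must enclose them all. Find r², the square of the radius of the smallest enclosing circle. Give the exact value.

A smallest enclosing disk is always determined by at most three of the input points on its boundary.
The farthest pair is A_3–A_5 with squared distance 481. The circle on this segment as diameter has centre (-2.5, -2) and r² = 481/4 = 120.25.
Check A_1: distance² to centre = 36.25 ≤ 120.25, so it lies inside.
All remaining points lie in this disk, and no smaller disk contains both endpoints, so this is the minimum enclosing circle.

120.25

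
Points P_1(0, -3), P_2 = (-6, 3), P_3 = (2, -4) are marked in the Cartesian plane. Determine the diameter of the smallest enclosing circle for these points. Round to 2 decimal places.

10.63

Side lengths²: P_1P_2² = 72, P_1P_3² = 5, P_2P_3² = 113.
Since P_2P_3² = 113 ≥ 72 + 5 = 77, the angle opposite P_2P_3 is not acute, so the smallest enclosing circle has P_2P_3 as diameter.
Centre = midpoint of P_2P_3 = (-2, -0.5), r² = 113/4 = 28.25.
Diameter = 2r = 2√(28.25) ≈ 10.63.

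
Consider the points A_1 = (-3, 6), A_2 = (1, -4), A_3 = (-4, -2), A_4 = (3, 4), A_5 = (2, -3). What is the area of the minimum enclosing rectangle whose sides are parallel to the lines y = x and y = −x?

91

In coordinates u = x + y, v = x − y the rectangle is axis-aligned; the map (x,y)→(u,v) scales areas by 2.
u-values: 3, -3, -6, 7, -1; range = 7 − (-6) = 13.
v-values: -9, 5, -2, -1, 5; range = 5 − (-9) = 14.
Area = (13 × 14) / 2 = 91.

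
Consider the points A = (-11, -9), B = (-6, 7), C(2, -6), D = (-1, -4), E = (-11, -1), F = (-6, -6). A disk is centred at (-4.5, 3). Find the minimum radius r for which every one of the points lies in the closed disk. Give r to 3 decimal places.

The required radius is the distance from (-4.5, 3) to the farthest point.
Squared distances: 186.25, 18.25, 123.25, 61.25, 58.25, 83.25.
Maximum is 186.25, attained at A.
r = √(186.25) ≈ 13.647.

13.647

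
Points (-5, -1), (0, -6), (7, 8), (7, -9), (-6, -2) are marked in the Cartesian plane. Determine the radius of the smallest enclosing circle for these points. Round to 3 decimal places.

By Welzl's lemma the MEC is supported by two points (diametrically opposite) or three points (on a circumcircle).
The minimum enclosing circle is determined by three boundary points: (7, 8), (7, -9), (-6, -2).
Their circumcentre is (83/26, -0.5) with r² = 29321/338.
The farthest remaining point (-5, -1) is at distance² 22769/338 ≤ 29321/338.
r = √(29321/338) ≈ 9.314.

9.314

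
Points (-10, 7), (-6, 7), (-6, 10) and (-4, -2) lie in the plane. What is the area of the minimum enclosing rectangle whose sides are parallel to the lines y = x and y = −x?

In coordinates u = x + y, v = x − y the rectangle is axis-aligned; the map (x,y)→(u,v) scales areas by 2.
u-values: -3, 1, 4, -6; range = 4 − (-6) = 10.
v-values: -17, -13, -16, -2; range = -2 − (-17) = 15.
Area = (10 × 15) / 2 = 75.

75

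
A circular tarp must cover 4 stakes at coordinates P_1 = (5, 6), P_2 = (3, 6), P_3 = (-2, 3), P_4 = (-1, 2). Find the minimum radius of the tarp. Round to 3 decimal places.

The minimum enclosing circle of a finite set is fixed by two of the points (as a diameter) or three (as a circumcircle).
The farthest pair is P_1–P_3 with squared distance 58. The circle on this segment as diameter has centre (1.5, 4.5) and r² = 58/4 = 14.5.
Check P_2: distance² to centre = 4.5 ≤ 14.5, so it lies inside.
All remaining points lie in this disk, and no smaller disk contains both endpoints, so this is the minimum enclosing circle.
r = √(14.5) ≈ 3.808.

3.808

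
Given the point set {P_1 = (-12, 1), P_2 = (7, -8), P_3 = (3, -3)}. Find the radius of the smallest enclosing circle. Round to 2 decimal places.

10.51

Side lengths²: P_1P_2² = 442, P_1P_3² = 241, P_2P_3² = 41.
Since P_1P_2² = 442 ≥ 241 + 41 = 282, the angle opposite P_1P_2 is not acute, so the smallest enclosing circle has P_1P_2 as diameter.
Centre = midpoint of P_1P_2 = (-2.5, -3.5), r² = 442/4 = 110.5.
r = √(110.5) ≈ 10.51.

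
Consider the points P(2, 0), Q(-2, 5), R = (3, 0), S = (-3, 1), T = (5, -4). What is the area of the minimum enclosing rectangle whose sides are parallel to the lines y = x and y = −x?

40

In coordinates u = x + y, v = x − y the rectangle is axis-aligned; the map (x,y)→(u,v) scales areas by 2.
u-values: 2, 3, 3, -2, 1; range = 3 − (-2) = 5.
v-values: 2, -7, 3, -4, 9; range = 9 − (-7) = 16.
Area = (5 × 16) / 2 = 40.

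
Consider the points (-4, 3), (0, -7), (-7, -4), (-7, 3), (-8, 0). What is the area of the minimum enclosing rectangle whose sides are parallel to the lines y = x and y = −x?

In coordinates u = x + y, v = x − y the rectangle is axis-aligned; the map (x,y)→(u,v) scales areas by 2.
u-values: -1, -7, -11, -4, -8; range = -1 − (-11) = 10.
v-values: -7, 7, -3, -10, -8; range = 7 − (-10) = 17.
Area = (10 × 17) / 2 = 85.

85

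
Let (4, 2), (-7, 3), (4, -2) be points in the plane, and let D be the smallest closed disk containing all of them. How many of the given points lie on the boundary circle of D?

Call the three points A, B, C in the order given.
Side lengths²: AB² = 122, AC² = 16, BC² = 146.
Since BC² = 146 ≥ 122 + 16 = 138, the angle opposite BC is not acute, so the smallest enclosing circle has BC as diameter.
Centre = midpoint of BC = (-1.5, 0.5), r² = 146/4 = 36.5.
The points at distance exactly r from the centre are (-7, 3), (4, -2) — 2 points.

2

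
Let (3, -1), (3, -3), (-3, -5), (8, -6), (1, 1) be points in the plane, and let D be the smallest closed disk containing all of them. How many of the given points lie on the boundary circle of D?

3

By Welzl's lemma the MEC is supported by two points (diametrically opposite) or three points (on a circumcircle).
The minimum enclosing circle is determined by three boundary points: (-3, -5), (8, -6), (1, 1).
Their circumcentre is (2.6, -4.4) with r² = 31.72.
The farthest remaining point (3, -1) is at distance² 11.72 ≤ 31.72.
The points at distance exactly r from the centre are (-3, -5), (8, -6), (1, 1) — 3 points.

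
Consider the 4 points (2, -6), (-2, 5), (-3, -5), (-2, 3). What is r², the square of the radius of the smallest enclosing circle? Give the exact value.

By Welzl's lemma the MEC is supported by two points (diametrically opposite) or three points (on a circumcircle).
The farthest pair is (2, -6)–(-2, 5) with squared distance 137. The circle on this segment as diameter has centre (0, -0.5) and r² = 137/4 = 34.25.
Check (-3, -5): distance² to centre = 29.25 ≤ 34.25, so it lies inside.
All remaining points lie in this disk, and no smaller disk contains both endpoints, so this is the minimum enclosing circle.

34.25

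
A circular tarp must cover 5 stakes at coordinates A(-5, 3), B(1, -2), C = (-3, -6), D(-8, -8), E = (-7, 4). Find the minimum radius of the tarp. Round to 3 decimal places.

The minimum enclosing circle of a finite set is fixed by two of the points (as a diameter) or three (as a circumcircle).
The minimum enclosing circle is determined by three boundary points: B, D, E.
Their circumcentre is (-183/34, -37/17) with r² = 47125/1156.
The farthest remaining point A is at distance² 31145/1156 ≤ 47125/1156.
r = √(47125/1156) ≈ 6.385.

6.385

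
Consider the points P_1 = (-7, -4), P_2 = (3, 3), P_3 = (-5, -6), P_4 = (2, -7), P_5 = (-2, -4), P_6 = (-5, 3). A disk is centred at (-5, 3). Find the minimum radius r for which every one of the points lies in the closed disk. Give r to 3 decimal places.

12.207

The required radius is the distance from (-5, 3) to the farthest point.
Squared distances: 53, 64, 81, 149, 58, 0.
Maximum is 149, attained at P_4.
r = √149 ≈ 12.207.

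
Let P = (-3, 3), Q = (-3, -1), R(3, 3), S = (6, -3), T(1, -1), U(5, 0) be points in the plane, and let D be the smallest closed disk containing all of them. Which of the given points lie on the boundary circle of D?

P, S

A smallest enclosing disk is always determined by at most three of the input points on its boundary.
The farthest pair is P–S with squared distance 117. The circle on this segment as diameter has centre (1.5, 0) and r² = 117/4 = 29.25.
Check Q: distance² to centre = 21.25 ≤ 29.25, so it lies inside.
All remaining points lie in this disk, and no smaller disk contains both endpoints, so this is the minimum enclosing circle.
The points at distance exactly r from the centre are P, S — 2 points.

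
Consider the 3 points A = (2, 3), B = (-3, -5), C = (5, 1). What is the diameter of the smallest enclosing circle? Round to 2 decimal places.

Side lengths²: AB² = 89, AC² = 13, BC² = 100.
Since BC² = 100 < 89 + 13 = 102, the triangle is acute, so the smallest enclosing circle is the circumcircle.
Circumcentre = (31/34, -32/17), r² = 28925/1156.
Diameter = 2r = 2√(28925/1156) ≈ 10.00.

10.00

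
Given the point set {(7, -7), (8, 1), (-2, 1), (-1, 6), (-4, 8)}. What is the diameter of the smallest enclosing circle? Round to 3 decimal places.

18.601

The farthest pair is (7, -7)–(-4, 8) with squared distance 346. The circle on this segment as diameter has centre (1.5, 0.5) and r² = 346/4 = 86.5.
Check (8, 1): distance² to centre = 42.5 ≤ 86.5, so it lies inside.
All remaining points lie in this disk, and no smaller disk contains both endpoints, so this is the minimum enclosing circle.
Diameter = 2r = 2√(86.5) ≈ 18.601.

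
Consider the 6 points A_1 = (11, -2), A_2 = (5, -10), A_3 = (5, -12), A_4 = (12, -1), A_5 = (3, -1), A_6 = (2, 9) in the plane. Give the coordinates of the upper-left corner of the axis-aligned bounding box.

x-range [2, 12], y-range [-12, 9].
The upper-left corner is (2, 9).

(2, 9)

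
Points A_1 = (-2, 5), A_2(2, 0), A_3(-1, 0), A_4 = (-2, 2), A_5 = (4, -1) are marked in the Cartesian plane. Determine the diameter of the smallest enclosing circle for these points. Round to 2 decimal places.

A smallest enclosing disk is always determined by at most three of the input points on its boundary.
The farthest pair is A_1–A_5 with squared distance 72. The circle on this segment as diameter has centre (1, 2) and r² = 72/4 = 18.
Check A_2: distance² to centre = 5 ≤ 18, so it lies inside.
All remaining points lie in this disk, and no smaller disk contains both endpoints, so this is the minimum enclosing circle.
Diameter = 2r = 2√18 ≈ 8.49.

8.49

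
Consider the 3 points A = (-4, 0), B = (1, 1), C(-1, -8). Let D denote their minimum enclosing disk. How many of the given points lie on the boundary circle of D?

Side lengths²: AB² = 26, AC² = 73, BC² = 85.
Since BC² = 85 < 73 + 26 = 99, the triangle is acute, so the smallest enclosing circle is the circumcircle.
Circumcentre = (-63/86, -287/86), r² = 80665/3698.
The points at distance exactly r from the centre are A, B, C — 3 points.

3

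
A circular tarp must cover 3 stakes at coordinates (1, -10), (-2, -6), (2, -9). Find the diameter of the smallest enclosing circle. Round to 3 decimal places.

Call the three points A, B, C in the order given.
Side lengths²: AB² = 25, AC² = 2, BC² = 25.
Since BC² = 25 < 25 + 2 = 27, the triangle is acute, so the smallest enclosing circle is the circumcircle.
Circumcentre = (-3/14, -109/14), r² = 625/98.
Diameter = 2r = 2√(625/98) ≈ 5.051.

5.051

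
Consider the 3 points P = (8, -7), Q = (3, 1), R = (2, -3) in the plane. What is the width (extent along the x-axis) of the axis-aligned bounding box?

max x = 8, min x = 2, so width = 6.

6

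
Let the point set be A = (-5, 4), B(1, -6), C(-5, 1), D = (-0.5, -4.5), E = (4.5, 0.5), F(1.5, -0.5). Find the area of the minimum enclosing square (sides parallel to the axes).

100

The bounding box has width 9.5 and height 10.
An axis-aligned square enclosing the set must have side ≥ max(width, height).
So the minimum side is max(9.5, 10) = 10.
Area = 10² = 100.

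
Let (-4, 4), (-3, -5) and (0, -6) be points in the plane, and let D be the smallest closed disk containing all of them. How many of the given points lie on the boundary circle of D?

Call the three points A, B, C in the order given.
Side lengths²: AB² = 82, AC² = 116, BC² = 10.
Since AC² = 116 ≥ 82 + 10 = 92, the angle opposite AC is not acute, so the smallest enclosing circle has AC as diameter.
Centre = midpoint of AC = (-2, -1), r² = 116/4 = 29.
The points at distance exactly r from the centre are (-4, 4), (0, -6) — 2 points.

2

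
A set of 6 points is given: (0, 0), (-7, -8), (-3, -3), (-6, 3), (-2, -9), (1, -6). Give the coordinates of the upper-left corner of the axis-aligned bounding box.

(-7, 3)

x-range [-7, 1], y-range [-9, 3].
The upper-left corner is (-7, 3).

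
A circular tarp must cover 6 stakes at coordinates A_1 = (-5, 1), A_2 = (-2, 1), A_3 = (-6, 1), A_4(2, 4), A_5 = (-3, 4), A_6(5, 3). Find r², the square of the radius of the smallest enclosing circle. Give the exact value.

The farthest pair is A_3–A_6 with squared distance 125. The circle on this segment as diameter has centre (-0.5, 2) and r² = 125/4 = 31.25.
Check A_1: distance² to centre = 21.25 ≤ 31.25, so it lies inside.
All remaining points lie in this disk, and no smaller disk contains both endpoints, so this is the minimum enclosing circle.

31.25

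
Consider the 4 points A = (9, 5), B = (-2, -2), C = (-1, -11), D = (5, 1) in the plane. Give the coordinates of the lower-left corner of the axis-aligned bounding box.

(-2, -11)

x-range [-2, 9], y-range [-11, 5].
The lower-left corner is (-2, -11).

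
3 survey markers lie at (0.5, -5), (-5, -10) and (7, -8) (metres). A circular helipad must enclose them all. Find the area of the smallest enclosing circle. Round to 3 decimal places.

Call the three points A, B, C in the order given.
Side lengths²: AB² = 55.25, AC² = 51.25, BC² = 148.
Since BC² = 148 ≥ 55.25 + 51.25 = 106.5, the angle opposite BC is not acute, so the smallest enclosing circle has BC as diameter.
Centre = midpoint of BC = (1, -9), r² = 148/4 = 37.
Area = π·r² = π·37 ≈ 116.239.

116.239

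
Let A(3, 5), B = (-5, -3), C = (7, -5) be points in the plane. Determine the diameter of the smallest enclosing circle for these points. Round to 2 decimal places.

Side lengths²: AB² = 128, AC² = 116, BC² = 148.
Since BC² = 148 < 128 + 116 = 244, the triangle is acute, so the smallest enclosing circle is the circumcircle.
Circumcentre = (10/7, -10/7), r² = 2146/49.
Diameter = 2r = 2√(2146/49) ≈ 13.24.

13.24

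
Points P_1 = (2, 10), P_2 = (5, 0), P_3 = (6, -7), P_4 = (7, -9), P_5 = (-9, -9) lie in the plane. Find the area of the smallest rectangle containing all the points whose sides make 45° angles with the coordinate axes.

In coordinates u = x + y, v = x − y the rectangle is axis-aligned; the map (x,y)→(u,v) scales areas by 2.
u-values: 12, 5, -1, -2, -18; range = 12 − (-18) = 30.
v-values: -8, 5, 13, 16, 0; range = 16 − (-8) = 24.
Area = (30 × 24) / 2 = 360.

360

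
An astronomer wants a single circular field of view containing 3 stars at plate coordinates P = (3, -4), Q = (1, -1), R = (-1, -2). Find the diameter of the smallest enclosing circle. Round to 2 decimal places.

4.47

Side lengths²: PQ² = 13, PR² = 20, QR² = 5.
Since PR² = 20 ≥ 13 + 5 = 18, the angle opposite PR is not acute, so the smallest enclosing circle has PR as diameter.
Centre = midpoint of PR = (1, -3), r² = 20/4 = 5.
Diameter = 2r = 2√5 ≈ 4.47.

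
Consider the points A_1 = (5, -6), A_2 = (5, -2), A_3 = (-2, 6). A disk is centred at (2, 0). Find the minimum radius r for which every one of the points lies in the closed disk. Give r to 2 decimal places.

7.21

The required radius is the distance from (2, 0) to the farthest point.
Squared distances: 45, 13, 52.
Maximum is 52, attained at A_3.
r = √52 ≈ 7.21.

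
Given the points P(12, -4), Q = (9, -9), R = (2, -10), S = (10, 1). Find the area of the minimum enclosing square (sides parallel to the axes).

The bounding box has width 10 and height 11.
An axis-aligned square enclosing the set must have side ≥ max(width, height).
So the minimum side is max(10, 11) = 11.
Area = 11² = 121.

121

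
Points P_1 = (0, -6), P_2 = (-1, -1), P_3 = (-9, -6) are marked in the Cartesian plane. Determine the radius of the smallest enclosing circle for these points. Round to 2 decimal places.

Side lengths²: P_1P_2² = 26, P_1P_3² = 81, P_2P_3² = 89.
Since P_2P_3² = 89 < 81 + 26 = 107, the triangle is acute, so the smallest enclosing circle is the circumcircle.
Circumcentre = (-4.5, -4.3), r² = 23.14.
r = √(23.14) ≈ 4.81.

4.81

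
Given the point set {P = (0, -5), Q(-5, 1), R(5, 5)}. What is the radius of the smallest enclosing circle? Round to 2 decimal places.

5.88

Side lengths²: PQ² = 61, PR² = 125, QR² = 116.
Since PR² = 125 < 116 + 61 = 177, the triangle is acute, so the smallest enclosing circle is the circumcircle.
Circumcentre = (0.875, 0.8125), r² = 34.55078125.
r = √(34.55078125) ≈ 5.88.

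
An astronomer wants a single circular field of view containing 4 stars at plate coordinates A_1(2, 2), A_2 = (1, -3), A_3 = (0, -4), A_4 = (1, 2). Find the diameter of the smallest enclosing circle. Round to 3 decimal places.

6.325

A smallest enclosing disk is always determined by at most three of the input points on its boundary.
The farthest pair is A_1–A_3 with squared distance 40. The circle on this segment as diameter has centre (1, -1) and r² = 40/4 = 10.
Check A_2: distance² to centre = 4 ≤ 10, so it lies inside.
All remaining points lie in this disk, and no smaller disk contains both endpoints, so this is the minimum enclosing circle.
Diameter = 2r = 2√10 ≈ 6.325.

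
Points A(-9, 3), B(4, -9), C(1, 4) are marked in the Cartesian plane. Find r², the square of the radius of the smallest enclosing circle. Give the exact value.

Side lengths²: AB² = 313, AC² = 101, BC² = 178.
Since AB² = 313 ≥ 178 + 101 = 279, the angle opposite AB is not acute, so the smallest enclosing circle has AB as diameter.
Centre = midpoint of AB = (-2.5, -3), r² = 313/4 = 78.25.

78.25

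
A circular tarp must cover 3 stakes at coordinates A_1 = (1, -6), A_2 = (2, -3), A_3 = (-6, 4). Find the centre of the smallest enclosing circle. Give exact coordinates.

Side lengths²: A_1A_2² = 10, A_1A_3² = 149, A_2A_3² = 113.
Since A_1A_3² = 149 ≥ 113 + 10 = 123, the angle opposite A_1A_3 is not acute, so the smallest enclosing circle has A_1A_3 as diameter.
Centre = midpoint of A_1A_3 = (-2.5, -1), r² = 149/4 = 37.25.
Centre = (-2.5, -1).

(-2.5, -1)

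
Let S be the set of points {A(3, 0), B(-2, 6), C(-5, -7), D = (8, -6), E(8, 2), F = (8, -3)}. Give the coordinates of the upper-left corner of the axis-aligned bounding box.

(-5, 6)

x-range [-5, 8], y-range [-7, 6].
The upper-left corner is (-5, 6).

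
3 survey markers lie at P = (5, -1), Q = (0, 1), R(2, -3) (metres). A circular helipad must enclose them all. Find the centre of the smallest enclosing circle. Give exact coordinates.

Side lengths²: PQ² = 29, PR² = 13, QR² = 20.
Since PQ² = 29 < 20 + 13 = 33, the triangle is acute, so the smallest enclosing circle is the circumcircle.
Circumcentre = (2.375, -0.3125), r² = 7.36328125.
Centre = (2.375, -0.3125).

(2.375, -0.3125)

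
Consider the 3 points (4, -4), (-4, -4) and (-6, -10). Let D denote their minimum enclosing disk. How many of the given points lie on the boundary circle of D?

Call the three points A, B, C in the order given.
Side lengths²: AB² = 64, AC² = 136, BC² = 40.
Since AC² = 136 ≥ 64 + 40 = 104, the angle opposite AC is not acute, so the smallest enclosing circle has AC as diameter.
Centre = midpoint of AC = (-1, -7), r² = 136/4 = 34.
The points at distance exactly r from the centre are (4, -4), (-6, -10) — 2 points.

2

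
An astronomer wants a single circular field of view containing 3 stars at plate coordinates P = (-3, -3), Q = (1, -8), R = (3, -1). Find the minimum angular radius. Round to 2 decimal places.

3.88

Side lengths²: PQ² = 41, PR² = 40, QR² = 53.
Since QR² = 53 < 41 + 40 = 81, the triangle is acute, so the smallest enclosing circle is the circumcircle.
Circumcentre = (27/38, -157/38), r² = 10865/722.
r = √(10865/722) ≈ 3.88.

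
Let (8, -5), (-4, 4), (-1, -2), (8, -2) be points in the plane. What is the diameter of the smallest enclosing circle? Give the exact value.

The minimum enclosing circle of a finite set is fixed by two of the points (as a diameter) or three (as a circumcircle).
The farthest pair is (8, -5)–(-4, 4) with squared distance 225. The circle on this segment as diameter has centre (2, -0.5) and r² = 225/4 = 56.25.
Check (-1, -2): distance² to centre = 11.25 ≤ 56.25, so it lies inside.
All remaining points lie in this disk, and no smaller disk contains both endpoints, so this is the minimum enclosing circle.
Diameter = 2r = 2√(56.25) = 15.

15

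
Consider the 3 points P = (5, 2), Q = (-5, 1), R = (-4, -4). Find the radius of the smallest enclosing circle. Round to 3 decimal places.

Side lengths²: PQ² = 101, PR² = 117, QR² = 26.
Since PR² = 117 < 101 + 26 = 127, the triangle is acute, so the smallest enclosing circle is the circumcircle.
Circumcentre = (7/34, -19/34), r² = 17069/578.
r = √(17069/578) ≈ 5.434.

5.434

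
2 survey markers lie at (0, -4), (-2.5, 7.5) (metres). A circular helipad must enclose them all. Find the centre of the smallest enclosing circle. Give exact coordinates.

The smallest circle enclosing two points has them as diameter endpoints.
Centre = midpoint = (-1.25, 1.75); r² = |(0, -4)−(-2.5, 7.5)|²/4 = 138.5/4 = 34.625.
Centre = (-1.25, 1.75).

(-1.25, 1.75)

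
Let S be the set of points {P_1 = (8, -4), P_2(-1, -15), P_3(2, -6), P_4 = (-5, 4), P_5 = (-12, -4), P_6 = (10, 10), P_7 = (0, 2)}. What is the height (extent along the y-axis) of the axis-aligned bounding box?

max y = 10, min y = -15, so height = 25.

25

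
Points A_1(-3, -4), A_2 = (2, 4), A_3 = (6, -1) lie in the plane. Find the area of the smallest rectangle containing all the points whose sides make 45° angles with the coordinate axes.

In coordinates u = x + y, v = x − y the rectangle is axis-aligned; the map (x,y)→(u,v) scales areas by 2.
u-values: -7, 6, 5; range = 6 − (-7) = 13.
v-values: 1, -2, 7; range = 7 − (-2) = 9.
Area = (13 × 9) / 2 = 58.5.

58.5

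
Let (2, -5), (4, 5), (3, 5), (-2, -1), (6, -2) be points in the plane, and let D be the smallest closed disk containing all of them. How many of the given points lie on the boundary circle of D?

The minimum enclosing circle of a finite set is fixed by two of the points (as a diameter) or three (as a circumcircle).
The farthest pair is (2, -5)–(4, 5) with squared distance 104. The circle on this segment as diameter has centre (3, 0) and r² = 104/4 = 26.
Check (3, 5): distance² to centre = 25 ≤ 26, so it lies inside.
All remaining points lie in this disk, and no smaller disk contains both endpoints, so this is the minimum enclosing circle.
The points at distance exactly r from the centre are (2, -5), (4, 5), (-2, -1) — 3 points.

3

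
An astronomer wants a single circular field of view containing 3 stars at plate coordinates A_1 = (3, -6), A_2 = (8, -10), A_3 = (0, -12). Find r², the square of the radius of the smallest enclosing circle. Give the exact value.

3485/196

Side lengths²: A_1A_2² = 41, A_1A_3² = 45, A_2A_3² = 68.
Since A_2A_3² = 68 < 45 + 41 = 86, the triangle is acute, so the smallest enclosing circle is the circumcircle.
Circumcentre = (53/14, -71/7), r² = 3485/196.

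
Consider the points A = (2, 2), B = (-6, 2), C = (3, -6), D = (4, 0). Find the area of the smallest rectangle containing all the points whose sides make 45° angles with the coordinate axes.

68

In coordinates u = x + y, v = x − y the rectangle is axis-aligned; the map (x,y)→(u,v) scales areas by 2.
u-values: 4, -4, -3, 4; range = 4 − (-4) = 8.
v-values: 0, -8, 9, 4; range = 9 − (-8) = 17.
Area = (8 × 17) / 2 = 68.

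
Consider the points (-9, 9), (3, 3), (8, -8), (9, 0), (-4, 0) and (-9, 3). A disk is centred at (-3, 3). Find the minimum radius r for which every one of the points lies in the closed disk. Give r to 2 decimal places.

The required radius is the distance from (-3, 3) to the farthest point.
Squared distances: 72, 36, 242, 153, 10, 36.
Maximum is 242, attained at (8, -8).
r = √242 ≈ 15.56.

15.56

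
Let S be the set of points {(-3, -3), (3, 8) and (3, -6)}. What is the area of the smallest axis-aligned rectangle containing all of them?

x ranges over [-3, 3], width 6.
y ranges over [-6, 8], height 14.
Area = 6 × 14 = 84.

84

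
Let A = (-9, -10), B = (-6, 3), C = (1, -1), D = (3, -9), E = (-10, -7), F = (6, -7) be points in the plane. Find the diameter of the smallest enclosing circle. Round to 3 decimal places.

17.140

The minimum enclosing circle of a finite set is fixed by two of the points (as a diameter) or three (as a circumcircle).
The minimum enclosing circle is determined by three boundary points: A, B, F.
Their circumcentre is (-70/31, -146/31) with r² = 70577/961.
The farthest remaining point E is at distance² 62641/961 ≤ 70577/961.
Diameter = 2r = 2√(70577/961) ≈ 17.140.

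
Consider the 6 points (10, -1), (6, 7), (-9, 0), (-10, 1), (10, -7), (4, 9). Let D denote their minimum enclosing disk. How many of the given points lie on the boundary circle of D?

3

The minimum enclosing circle of a finite set is fixed by two of the points (as a diameter) or three (as a circumcircle).
The minimum enclosing circle is determined by three boundary points: (-10, 1), (10, -7), (4, 9).
Their circumcentre is (11/17, -47/34) with r² = 137605/1156.
The farthest remaining point (6, 7) is at distance² 114349/1156 ≤ 137605/1156.
The points at distance exactly r from the centre are (-10, 1), (10, -7), (4, 9) — 3 points.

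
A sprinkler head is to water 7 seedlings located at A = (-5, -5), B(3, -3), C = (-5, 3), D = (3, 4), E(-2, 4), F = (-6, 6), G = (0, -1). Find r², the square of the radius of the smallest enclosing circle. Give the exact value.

41.48

By Welzl's lemma the MEC is supported by two points (diametrically opposite) or three points (on a circumcircle).
The minimum enclosing circle is determined by three boundary points: A, B, F.
Their circumcentre is (-2.2, 0.8) with r² = 41.48.
The farthest remaining point D is at distance² 37.28 ≤ 41.48.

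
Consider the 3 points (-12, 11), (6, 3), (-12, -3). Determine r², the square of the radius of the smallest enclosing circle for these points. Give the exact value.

970/9

Call the three points A, B, C in the order given.
Side lengths²: AB² = 388, AC² = 196, BC² = 360.
Since AB² = 388 < 360 + 196 = 556, the triangle is acute, so the smallest enclosing circle is the circumcircle.
Circumcentre = (-13/3, 4), r² = 970/9.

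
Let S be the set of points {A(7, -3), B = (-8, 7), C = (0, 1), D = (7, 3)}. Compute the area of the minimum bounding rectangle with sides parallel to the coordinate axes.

x ranges over [-8, 7], width 15.
y ranges over [-3, 7], height 10.
Area = 15 × 10 = 150.

150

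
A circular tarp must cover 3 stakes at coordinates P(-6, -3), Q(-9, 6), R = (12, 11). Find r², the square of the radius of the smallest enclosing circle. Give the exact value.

Side lengths²: PQ² = 90, PR² = 520, QR² = 466.
Since PR² = 520 < 466 + 90 = 556, the triangle is acute, so the smallest enclosing circle is the circumcircle.
Circumcentre = (81/34, 163/34), r² = 75725/578.

75725/578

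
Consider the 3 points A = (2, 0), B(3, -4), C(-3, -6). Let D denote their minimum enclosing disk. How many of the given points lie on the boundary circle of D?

2

Side lengths²: AB² = 17, AC² = 61, BC² = 40.
Since AC² = 61 ≥ 40 + 17 = 57, the angle opposite AC is not acute, so the smallest enclosing circle has AC as diameter.
Centre = midpoint of AC = (-0.5, -3), r² = 61/4 = 15.25.
The points at distance exactly r from the centre are A, C — 2 points.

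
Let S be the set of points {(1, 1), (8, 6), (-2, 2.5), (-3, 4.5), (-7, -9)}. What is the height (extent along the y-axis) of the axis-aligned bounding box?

max y = 6, min y = -9, so height = 15.

15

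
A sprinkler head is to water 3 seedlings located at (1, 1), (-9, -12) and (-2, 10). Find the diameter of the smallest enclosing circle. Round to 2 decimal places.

Call the three points A, B, C in the order given.
Side lengths²: AB² = 269, AC² = 90, BC² = 533.
Since BC² = 533 ≥ 269 + 90 = 359, the angle opposite BC is not acute, so the smallest enclosing circle has BC as diameter.
Centre = midpoint of BC = (-5.5, -1), r² = 533/4 = 133.25.
Diameter = 2r = 2√(133.25) ≈ 23.09.

23.09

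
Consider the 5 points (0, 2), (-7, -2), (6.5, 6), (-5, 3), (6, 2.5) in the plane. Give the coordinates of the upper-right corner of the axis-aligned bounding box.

x-range [-7, 6.5], y-range [-2, 6].
The upper-right corner is (6.5, 6).

(6.5, 6)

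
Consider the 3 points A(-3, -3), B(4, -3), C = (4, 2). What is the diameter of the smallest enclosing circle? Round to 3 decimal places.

Side lengths²: AB² = 49, AC² = 74, BC² = 25.
Since AC² = 74 ≥ 49 + 25 = 74, the angle opposite AC is not acute, so the smallest enclosing circle has AC as diameter.
Centre = midpoint of AC = (0.5, -0.5), r² = 74/4 = 18.5.
Diameter = 2r = 2√(18.5) ≈ 8.602.

8.602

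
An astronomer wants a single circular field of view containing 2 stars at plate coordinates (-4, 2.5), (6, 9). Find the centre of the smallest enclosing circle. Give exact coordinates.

(1, 5.75)

The smallest circle enclosing two points has them as diameter endpoints.
Centre = midpoint = (1, 5.75); r² = |(-4, 2.5)−(6, 9)|²/4 = 142.25/4 = 35.5625.
Centre = (1, 5.75).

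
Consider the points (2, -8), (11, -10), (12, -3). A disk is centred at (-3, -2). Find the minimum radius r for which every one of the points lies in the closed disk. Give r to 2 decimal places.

16.12

The required radius is the distance from (-3, -2) to the farthest point.
Squared distances: 61, 260, 226.
Maximum is 260, attained at (11, -10).
r = √260 ≈ 16.12.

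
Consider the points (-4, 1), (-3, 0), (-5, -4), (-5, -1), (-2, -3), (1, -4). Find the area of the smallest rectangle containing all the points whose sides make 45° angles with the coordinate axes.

30

In coordinates u = x + y, v = x − y the rectangle is axis-aligned; the map (x,y)→(u,v) scales areas by 2.
u-values: -3, -3, -9, -6, -5, -3; range = -3 − (-9) = 6.
v-values: -5, -3, -1, -4, 1, 5; range = 5 − (-5) = 10.
Area = (6 × 10) / 2 = 30.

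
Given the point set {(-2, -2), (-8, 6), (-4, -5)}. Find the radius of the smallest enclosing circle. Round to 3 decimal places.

Call the three points A, B, C in the order given.
Side lengths²: AB² = 100, AC² = 13, BC² = 137.
Since BC² = 137 ≥ 100 + 13 = 113, the angle opposite BC is not acute, so the smallest enclosing circle has BC as diameter.
Centre = midpoint of BC = (-6, 0.5), r² = 137/4 = 34.25.
r = √(34.25) ≈ 5.852.

5.852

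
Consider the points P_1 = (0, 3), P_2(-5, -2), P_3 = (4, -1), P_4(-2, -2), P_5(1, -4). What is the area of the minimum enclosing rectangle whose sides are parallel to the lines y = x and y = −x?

In coordinates u = x + y, v = x − y the rectangle is axis-aligned; the map (x,y)→(u,v) scales areas by 2.
u-values: 3, -7, 3, -4, -3; range = 3 − (-7) = 10.
v-values: -3, -3, 5, 0, 5; range = 5 − (-3) = 8.
Area = (10 × 8) / 2 = 40.

40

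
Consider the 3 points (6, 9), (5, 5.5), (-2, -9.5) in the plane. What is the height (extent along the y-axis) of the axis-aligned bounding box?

18.5

max y = 9, min y = -9.5, so height = 18.5.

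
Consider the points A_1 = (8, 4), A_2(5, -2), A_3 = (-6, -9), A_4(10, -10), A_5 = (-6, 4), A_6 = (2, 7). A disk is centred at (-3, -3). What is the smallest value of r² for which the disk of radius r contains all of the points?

218

The required radius is the distance from (-3, -3) to the farthest point.
Squared distances: 170, 65, 45, 218, 58, 125.
Maximum is 218, attained at A_4.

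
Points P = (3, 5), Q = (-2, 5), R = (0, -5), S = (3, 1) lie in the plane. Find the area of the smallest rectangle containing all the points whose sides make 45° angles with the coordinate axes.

In coordinates u = x + y, v = x − y the rectangle is axis-aligned; the map (x,y)→(u,v) scales areas by 2.
u-values: 8, 3, -5, 4; range = 8 − (-5) = 13.
v-values: -2, -7, 5, 2; range = 5 − (-7) = 12.
Area = (13 × 12) / 2 = 78.

78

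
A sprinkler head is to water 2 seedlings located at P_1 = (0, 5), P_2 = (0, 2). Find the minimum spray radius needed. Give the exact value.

1.5

The smallest circle enclosing two points has them as diameter endpoints.
Centre = midpoint = (0, 3.5); r² = |P_1P_2|²/4 = 9/4 = 2.25.
r = √(2.25) = 1.5.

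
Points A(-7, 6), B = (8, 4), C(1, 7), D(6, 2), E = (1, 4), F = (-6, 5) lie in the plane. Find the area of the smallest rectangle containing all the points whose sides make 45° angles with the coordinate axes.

110.5

In coordinates u = x + y, v = x − y the rectangle is axis-aligned; the map (x,y)→(u,v) scales areas by 2.
u-values: -1, 12, 8, 8, 5, -1; range = 12 − (-1) = 13.
v-values: -13, 4, -6, 4, -3, -11; range = 4 − (-13) = 17.
Area = (13 × 17) / 2 = 110.5.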